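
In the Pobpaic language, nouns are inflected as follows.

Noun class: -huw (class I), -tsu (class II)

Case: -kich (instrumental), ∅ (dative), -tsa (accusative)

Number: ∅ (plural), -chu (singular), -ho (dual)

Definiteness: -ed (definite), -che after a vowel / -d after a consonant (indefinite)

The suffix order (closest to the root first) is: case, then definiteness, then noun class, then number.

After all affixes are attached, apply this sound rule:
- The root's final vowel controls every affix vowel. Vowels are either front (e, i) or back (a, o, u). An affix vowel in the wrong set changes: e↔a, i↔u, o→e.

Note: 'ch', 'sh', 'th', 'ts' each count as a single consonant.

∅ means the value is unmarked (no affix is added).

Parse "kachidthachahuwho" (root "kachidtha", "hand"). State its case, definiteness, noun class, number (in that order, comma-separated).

Segment: kachidtha-che-huw-ho.
case: ∅ → dative.
definiteness: -che/d → indefinite.
noun class: -huw → class I.
number: -ho → dual.

dative, indefinite, class I, dual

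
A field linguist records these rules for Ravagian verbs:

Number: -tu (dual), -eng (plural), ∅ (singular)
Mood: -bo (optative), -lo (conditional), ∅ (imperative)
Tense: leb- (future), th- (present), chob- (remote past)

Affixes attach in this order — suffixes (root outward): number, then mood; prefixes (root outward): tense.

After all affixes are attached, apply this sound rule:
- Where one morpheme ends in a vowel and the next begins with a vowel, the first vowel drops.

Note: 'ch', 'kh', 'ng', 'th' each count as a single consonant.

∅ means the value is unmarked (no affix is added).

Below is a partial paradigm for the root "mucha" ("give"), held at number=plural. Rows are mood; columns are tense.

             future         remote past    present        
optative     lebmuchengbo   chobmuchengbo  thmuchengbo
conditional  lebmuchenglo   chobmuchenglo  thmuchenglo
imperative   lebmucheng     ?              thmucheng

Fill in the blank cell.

chobmucheng

Attach tense remote past chob- → chobmucha.
Attach number plural -eng → chobmuchaeng.
mood = imperative: zero marking, form stays chobmuchaeng.
Apply vowel deletion: chobmuchaeng → chobmucheng.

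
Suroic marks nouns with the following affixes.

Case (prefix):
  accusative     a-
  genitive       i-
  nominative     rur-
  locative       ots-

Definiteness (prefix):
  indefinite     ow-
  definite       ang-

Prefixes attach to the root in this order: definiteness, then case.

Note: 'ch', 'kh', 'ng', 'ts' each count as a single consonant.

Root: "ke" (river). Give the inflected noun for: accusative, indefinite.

aowke

Attach definiteness indefinite ow- → owke.
Attach case accusative a- → aowke.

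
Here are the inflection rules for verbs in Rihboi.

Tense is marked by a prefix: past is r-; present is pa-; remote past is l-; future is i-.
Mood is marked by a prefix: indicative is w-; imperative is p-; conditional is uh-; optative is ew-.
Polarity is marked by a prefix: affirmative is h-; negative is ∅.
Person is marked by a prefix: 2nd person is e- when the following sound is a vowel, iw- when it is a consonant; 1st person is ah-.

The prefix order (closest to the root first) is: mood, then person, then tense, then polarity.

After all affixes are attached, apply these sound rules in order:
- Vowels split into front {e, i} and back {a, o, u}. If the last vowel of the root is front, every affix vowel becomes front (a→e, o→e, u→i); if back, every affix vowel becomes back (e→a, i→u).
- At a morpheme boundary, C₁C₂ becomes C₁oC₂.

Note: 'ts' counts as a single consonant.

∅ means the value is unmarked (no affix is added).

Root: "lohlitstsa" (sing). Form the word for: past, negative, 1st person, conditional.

rahuholohlitstsa

Attach mood conditional uh- → uhlohlitstsa.
Attach person 1st person ah- → ahuhlohlitstsa.
Attach tense past r- → rahuhlohlitstsa.
polarity = negative: zero marking, form stays rahuhlohlitstsa.
Vowel harmony: no change.
Apply epenthesis: rahuhlohlitstsa → rahuholohlitstsa.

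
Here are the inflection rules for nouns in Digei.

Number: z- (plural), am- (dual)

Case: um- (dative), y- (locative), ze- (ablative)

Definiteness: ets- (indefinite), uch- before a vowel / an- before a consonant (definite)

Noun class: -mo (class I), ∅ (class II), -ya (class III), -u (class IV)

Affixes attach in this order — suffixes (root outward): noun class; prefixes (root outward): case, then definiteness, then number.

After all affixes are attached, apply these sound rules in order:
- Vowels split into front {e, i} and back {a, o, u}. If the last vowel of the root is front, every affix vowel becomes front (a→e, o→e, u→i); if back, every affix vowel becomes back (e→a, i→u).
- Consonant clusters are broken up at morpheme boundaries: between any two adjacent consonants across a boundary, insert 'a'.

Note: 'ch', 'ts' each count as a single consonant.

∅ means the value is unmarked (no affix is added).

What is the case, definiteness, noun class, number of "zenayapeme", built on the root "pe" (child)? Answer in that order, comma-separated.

locative, definite, class I, plural

Segment: z-an-y-pe-mo.
case: y- → locative.
definiteness: uch/an- → definite.
noun class: -mo → class I.
number: z- → plural.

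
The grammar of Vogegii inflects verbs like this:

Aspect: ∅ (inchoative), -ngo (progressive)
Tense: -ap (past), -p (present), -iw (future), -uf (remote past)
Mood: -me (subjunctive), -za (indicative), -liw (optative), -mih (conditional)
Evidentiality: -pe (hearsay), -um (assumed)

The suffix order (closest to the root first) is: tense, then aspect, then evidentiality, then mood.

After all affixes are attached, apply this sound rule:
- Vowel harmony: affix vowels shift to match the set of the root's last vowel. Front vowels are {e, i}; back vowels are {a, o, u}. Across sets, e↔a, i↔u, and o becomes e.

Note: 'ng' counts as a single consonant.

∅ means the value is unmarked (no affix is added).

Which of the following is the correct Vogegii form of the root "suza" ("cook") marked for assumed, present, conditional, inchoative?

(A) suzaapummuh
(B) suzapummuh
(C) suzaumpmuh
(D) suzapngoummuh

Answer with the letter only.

Attach tense present -p → suzap.
aspect = inchoative: zero marking, form stays suzap.
Attach evidentiality assumed -um → suzapum.
Attach mood conditional -mih → suzapummih.
Apply vowel harmony: suzapummih → suzapummuh.
So the correct form is suzapummuh, option (B).
(D) suzapngoummuh is wrong: it uses progressive instead of inchoative for aspect.
(C) suzaumpmuh is wrong: it has the affixes in the wrong order.
(A) suzaapummuh is wrong: it uses past instead of present for tense.

B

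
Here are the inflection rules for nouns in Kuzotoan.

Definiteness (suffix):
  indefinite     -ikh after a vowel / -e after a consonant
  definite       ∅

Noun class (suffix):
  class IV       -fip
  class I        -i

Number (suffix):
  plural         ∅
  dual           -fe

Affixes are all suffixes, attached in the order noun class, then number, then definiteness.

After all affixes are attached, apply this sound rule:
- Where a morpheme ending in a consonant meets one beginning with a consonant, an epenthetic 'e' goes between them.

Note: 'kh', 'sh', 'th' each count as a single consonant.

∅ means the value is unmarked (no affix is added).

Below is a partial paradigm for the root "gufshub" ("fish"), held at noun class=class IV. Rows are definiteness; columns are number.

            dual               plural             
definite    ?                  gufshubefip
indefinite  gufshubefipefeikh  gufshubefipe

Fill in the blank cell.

Attach noun class class IV -fip → gufshubfip.
Attach number dual -fe → gufshubfipfe.
definiteness = definite: zero marking, form stays gufshubfipfe.
Apply epenthesis: gufshubfipfe → gufshubefipefe.

gufshubefipefe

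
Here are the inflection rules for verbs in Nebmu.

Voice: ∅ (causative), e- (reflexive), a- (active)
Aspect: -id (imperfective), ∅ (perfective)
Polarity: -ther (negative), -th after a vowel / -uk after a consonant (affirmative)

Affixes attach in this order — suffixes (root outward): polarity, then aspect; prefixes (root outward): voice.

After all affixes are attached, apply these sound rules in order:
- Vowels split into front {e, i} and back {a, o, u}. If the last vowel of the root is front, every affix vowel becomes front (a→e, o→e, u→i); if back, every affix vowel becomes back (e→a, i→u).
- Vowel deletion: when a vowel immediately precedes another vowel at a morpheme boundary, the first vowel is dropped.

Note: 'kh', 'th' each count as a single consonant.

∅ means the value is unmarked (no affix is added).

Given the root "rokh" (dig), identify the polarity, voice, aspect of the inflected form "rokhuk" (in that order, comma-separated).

affirmative, causative, perfective

Segment: rokh-uk.
polarity: -th/uk → affirmative.
voice: ∅ → causative.
aspect: ∅ → perfective.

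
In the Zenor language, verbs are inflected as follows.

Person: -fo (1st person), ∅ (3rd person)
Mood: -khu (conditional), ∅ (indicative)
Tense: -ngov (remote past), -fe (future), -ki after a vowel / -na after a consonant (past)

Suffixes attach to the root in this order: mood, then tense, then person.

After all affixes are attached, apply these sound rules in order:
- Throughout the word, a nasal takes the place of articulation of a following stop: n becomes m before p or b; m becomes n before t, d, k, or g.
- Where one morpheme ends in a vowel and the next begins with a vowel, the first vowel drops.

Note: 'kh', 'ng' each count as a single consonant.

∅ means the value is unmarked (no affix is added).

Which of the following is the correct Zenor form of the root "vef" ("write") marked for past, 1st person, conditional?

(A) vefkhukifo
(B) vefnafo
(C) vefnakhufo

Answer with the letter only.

A

Attach mood conditional -khu → vefkhu.
Attach tense past -ki (after vowel 'u') → vefkhuki.
Attach person 1st person -fo → vefkhukifo.
Nasal assimilation: no change.
Vowel deletion: no change.
So the correct form is vefkhukifo, option (A).
(B) vefnafo is wrong: it uses indicative instead of conditional for mood.
(C) vefnakhufo is wrong: it has the affixes in the wrong order.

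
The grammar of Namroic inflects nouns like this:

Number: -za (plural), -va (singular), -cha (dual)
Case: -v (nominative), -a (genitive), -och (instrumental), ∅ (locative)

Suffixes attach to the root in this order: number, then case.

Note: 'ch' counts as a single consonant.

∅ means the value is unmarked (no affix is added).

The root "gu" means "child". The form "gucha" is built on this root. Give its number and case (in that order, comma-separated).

dual, locative

Segment: gu-cha.
number: -cha → dual.
case: ∅ → locative.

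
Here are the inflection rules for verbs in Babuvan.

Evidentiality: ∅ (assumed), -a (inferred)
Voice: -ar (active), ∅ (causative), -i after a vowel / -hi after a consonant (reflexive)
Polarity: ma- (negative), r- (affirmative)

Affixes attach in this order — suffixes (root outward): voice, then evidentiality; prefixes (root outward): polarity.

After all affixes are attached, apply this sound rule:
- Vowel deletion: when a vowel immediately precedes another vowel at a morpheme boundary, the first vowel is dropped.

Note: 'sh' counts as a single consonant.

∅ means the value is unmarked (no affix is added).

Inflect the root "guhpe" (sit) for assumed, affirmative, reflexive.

rguhpi

Attach polarity affirmative r- → rguhpe.
Attach voice reflexive -i (after vowel 'e') → rguhpei.
evidentiality = assumed: zero marking, form stays rguhpei.
Apply vowel deletion: rguhpei → rguhpi.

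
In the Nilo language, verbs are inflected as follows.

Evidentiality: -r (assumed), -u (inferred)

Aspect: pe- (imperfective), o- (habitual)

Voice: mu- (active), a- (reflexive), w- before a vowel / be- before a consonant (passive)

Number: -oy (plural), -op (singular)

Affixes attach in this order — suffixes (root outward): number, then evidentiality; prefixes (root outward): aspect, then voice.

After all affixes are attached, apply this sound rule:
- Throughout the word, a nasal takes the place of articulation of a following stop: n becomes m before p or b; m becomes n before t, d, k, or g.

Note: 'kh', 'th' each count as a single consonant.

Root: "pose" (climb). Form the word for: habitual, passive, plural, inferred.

Attach aspect habitual o- → opose.
Attach number plural -oy → oposeoy.
Attach evidentiality inferred -u → oposeoyu.
Attach voice passive w- (before vowel 'o') → woposeoyu.
Nasal assimilation: no change.

woposeoyu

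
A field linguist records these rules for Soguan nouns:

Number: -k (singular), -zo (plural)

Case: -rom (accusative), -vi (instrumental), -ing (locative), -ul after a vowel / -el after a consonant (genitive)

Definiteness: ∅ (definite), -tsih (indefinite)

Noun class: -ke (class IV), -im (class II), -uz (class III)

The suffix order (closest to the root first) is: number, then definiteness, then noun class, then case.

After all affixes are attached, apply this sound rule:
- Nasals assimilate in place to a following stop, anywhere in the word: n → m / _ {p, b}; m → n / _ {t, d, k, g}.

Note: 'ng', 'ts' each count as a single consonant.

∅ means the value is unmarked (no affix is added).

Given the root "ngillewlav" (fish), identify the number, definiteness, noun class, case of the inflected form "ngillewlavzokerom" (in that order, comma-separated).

plural, definite, class IV, accusative

Segment: ngillewlav-zo-ke-rom.
number: -zo → plural.
definiteness: ∅ → definite.
noun class: -ke → class IV.
case: -rom → accusative.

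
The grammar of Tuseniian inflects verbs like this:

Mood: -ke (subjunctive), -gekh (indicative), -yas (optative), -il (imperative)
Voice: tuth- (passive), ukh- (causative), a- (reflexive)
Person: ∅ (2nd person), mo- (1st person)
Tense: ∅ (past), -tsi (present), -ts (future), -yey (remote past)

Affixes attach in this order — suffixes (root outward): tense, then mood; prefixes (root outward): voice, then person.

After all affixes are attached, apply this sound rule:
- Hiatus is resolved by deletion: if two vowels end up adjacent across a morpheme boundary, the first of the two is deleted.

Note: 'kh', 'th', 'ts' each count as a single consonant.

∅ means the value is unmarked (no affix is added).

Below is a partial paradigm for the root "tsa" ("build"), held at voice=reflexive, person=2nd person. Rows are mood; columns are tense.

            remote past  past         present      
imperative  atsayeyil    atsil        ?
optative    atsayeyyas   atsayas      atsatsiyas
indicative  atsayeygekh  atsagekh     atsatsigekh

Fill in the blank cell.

atsatsil

Attach voice reflexive a- → atsa.
Attach tense present -tsi → atsatsi.
person = 2nd person: zero marking, form stays atsatsi.
Attach mood imperative -il → atsatsiil.
Apply vowel deletion: atsatsiil → atsatsil.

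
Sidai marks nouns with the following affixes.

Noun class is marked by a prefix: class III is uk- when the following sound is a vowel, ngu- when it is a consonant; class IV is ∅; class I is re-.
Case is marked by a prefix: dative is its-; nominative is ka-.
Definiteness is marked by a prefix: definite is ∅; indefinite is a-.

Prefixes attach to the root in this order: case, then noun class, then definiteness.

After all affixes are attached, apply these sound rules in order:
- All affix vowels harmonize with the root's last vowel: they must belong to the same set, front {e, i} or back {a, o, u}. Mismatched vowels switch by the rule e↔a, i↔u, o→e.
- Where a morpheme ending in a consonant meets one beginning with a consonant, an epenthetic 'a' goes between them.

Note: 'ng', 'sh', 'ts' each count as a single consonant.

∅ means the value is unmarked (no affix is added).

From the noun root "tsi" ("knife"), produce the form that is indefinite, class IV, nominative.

eketsi

Attach case nominative ka- → katsi.
noun class = class IV: zero marking, form stays katsi.
Attach definiteness indefinite a- → akatsi.
Apply vowel harmony: akatsi → eketsi.
Epenthesis: no change.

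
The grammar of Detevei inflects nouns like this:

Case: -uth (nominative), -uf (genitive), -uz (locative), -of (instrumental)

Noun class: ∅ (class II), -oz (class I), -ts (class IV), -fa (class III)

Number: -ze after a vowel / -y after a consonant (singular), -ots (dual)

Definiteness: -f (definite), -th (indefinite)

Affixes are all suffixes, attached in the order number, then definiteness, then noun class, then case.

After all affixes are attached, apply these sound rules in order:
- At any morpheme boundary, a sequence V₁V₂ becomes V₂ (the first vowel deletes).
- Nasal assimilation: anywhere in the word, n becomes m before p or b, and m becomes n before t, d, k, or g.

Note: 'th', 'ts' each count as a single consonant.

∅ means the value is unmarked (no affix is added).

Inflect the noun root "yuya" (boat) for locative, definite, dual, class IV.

Attach number dual -ots → yuyaots.
Attach definiteness definite -f → yuyaotsf.
Attach noun class class IV -ts → yuyaotsfts.
Attach case locative -uz → yuyaotsftsuz.
Apply vowel deletion: yuyaotsftsuz → yuyotsftsuz.
Nasal assimilation: no change.

yuyotsftsuz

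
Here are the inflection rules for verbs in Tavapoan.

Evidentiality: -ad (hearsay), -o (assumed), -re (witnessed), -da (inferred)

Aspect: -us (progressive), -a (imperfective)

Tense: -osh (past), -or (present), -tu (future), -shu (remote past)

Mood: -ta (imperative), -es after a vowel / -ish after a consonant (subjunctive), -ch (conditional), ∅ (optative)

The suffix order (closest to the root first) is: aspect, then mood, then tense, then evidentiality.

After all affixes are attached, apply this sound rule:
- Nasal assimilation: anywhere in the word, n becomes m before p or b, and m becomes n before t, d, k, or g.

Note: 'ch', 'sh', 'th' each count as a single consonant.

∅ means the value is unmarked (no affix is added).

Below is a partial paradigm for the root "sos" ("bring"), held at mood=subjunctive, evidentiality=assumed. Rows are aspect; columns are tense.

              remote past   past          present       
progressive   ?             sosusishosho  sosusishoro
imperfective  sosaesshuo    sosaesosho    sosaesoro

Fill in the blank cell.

sosusishshuo

Attach aspect progressive -us → sosus.
Attach mood subjunctive -ish (after consonant 's') → sosusish.
Attach tense remote past -shu → sosusishshu.
Attach evidentiality assumed -o → sosusishshuo.
Nasal assimilation: no change.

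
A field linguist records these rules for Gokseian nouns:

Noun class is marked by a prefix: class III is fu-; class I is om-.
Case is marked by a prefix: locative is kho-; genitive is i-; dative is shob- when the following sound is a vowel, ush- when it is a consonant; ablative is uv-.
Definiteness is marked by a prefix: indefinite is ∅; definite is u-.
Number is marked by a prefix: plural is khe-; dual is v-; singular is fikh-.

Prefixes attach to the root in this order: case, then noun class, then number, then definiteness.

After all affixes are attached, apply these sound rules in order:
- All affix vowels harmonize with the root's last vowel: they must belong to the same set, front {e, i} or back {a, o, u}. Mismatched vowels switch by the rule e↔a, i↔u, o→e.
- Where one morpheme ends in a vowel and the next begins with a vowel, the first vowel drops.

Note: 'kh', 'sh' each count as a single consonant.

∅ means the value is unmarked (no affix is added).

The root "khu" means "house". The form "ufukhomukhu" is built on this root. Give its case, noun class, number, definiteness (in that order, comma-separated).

Segment: u-fikh-om-i-khu.
case: i- → genitive.
noun class: om- → class I.
number: fikh- → singular.
definiteness: u- → definite.

genitive, class I, singular, definite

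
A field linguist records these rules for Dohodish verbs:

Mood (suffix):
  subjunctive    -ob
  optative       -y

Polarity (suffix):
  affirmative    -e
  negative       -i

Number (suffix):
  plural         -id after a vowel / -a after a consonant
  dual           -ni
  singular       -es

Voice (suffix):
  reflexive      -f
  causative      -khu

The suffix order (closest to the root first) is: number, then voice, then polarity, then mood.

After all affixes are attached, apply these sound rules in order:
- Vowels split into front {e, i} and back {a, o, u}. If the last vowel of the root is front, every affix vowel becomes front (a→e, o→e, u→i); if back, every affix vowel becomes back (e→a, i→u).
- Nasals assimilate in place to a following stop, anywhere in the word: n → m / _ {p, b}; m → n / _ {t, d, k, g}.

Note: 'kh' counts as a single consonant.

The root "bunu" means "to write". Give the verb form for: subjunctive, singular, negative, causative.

Attach number singular -es → bunues.
Attach voice causative -khu → bunueskhu.
Attach polarity negative -i → bunueskhui.
Attach mood subjunctive -ob → bunueskhuiob.
Apply vowel harmony: bunueskhuiob → bunuaskhuuob.
Nasal assimilation: no change.

bunuaskhuuob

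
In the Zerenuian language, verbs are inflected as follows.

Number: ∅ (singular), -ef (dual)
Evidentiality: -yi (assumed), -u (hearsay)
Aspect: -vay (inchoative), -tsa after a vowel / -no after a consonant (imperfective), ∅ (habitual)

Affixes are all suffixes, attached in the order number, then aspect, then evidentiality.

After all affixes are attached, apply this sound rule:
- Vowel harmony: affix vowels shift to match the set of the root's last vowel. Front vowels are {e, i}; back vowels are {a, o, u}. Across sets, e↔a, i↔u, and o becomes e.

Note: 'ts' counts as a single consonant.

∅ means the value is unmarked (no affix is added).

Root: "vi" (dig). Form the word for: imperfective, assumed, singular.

number = singular: zero marking, form stays vi.
Attach aspect imperfective -tsa (after vowel 'i') → vitsa.
Attach evidentiality assumed -yi → vitsayi.
Apply vowel harmony: vitsayi → vitseyi.

vitseyi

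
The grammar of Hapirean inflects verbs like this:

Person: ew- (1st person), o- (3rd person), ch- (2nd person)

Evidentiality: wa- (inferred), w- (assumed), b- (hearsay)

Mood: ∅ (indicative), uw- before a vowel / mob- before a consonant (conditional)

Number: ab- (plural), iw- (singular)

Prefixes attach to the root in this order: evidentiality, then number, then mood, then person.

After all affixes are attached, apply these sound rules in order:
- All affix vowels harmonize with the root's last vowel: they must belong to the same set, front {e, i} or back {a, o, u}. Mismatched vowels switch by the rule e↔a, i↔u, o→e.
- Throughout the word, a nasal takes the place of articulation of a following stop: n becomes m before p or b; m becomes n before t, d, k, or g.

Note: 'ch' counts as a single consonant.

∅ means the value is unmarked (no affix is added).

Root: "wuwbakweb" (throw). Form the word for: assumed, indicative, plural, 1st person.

Attach evidentiality assumed w- → wwuwbakweb.
Attach number plural ab- → abwwuwbakweb.
mood = indicative: zero marking, form stays abwwuwbakweb.
Attach person 1st person ew- → ewabwwuwbakweb.
Apply vowel harmony: ewabwwuwbakweb → ewebwwuwbakweb.
Nasal assimilation: no change.

ewebwwuwbakweb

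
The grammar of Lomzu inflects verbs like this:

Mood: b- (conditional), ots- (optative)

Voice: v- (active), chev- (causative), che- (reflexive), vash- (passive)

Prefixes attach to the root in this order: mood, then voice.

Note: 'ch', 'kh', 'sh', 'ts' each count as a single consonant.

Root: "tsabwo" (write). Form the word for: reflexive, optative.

cheotstsabwo

Attach mood optative ots- → otstsabwo.
Attach voice reflexive che- → cheotstsabwo.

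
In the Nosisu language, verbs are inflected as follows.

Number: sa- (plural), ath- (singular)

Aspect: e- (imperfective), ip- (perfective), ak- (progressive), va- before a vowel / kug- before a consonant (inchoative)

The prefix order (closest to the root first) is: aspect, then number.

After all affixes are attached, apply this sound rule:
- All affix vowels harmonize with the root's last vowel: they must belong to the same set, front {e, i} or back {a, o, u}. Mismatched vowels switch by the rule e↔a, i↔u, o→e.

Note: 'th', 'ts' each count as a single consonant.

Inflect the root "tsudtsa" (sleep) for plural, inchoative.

sakugtsudtsa

Attach aspect inchoative kug- (before consonant 'ts') → kugtsudtsa.
Attach number plural sa- → sakugtsudtsa.
Vowel harmony: no change.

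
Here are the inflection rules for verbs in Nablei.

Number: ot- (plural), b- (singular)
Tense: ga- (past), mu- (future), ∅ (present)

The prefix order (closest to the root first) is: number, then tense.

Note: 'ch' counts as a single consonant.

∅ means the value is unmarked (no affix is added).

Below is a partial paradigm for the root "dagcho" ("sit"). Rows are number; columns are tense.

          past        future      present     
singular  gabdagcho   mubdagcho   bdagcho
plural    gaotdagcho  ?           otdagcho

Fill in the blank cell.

muotdagcho

Attach number plural ot- → otdagcho.
Attach tense future mu- → muotdagcho.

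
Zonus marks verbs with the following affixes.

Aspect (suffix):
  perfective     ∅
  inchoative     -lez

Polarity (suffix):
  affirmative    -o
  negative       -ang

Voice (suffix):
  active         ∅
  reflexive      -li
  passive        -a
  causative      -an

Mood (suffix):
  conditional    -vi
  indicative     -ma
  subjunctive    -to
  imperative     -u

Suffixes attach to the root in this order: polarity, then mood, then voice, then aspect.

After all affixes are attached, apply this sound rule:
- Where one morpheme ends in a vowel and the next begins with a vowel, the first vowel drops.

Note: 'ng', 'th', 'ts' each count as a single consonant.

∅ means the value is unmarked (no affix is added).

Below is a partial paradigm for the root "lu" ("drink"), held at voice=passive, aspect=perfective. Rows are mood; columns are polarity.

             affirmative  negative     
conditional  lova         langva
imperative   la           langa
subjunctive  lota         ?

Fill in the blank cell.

Attach polarity negative -ang → luang.
Attach mood subjunctive -to → luangto.
Attach voice passive -a → luangtoa.
aspect = perfective: zero marking, form stays luangtoa.
Apply vowel deletion: luangtoa → langta.

langta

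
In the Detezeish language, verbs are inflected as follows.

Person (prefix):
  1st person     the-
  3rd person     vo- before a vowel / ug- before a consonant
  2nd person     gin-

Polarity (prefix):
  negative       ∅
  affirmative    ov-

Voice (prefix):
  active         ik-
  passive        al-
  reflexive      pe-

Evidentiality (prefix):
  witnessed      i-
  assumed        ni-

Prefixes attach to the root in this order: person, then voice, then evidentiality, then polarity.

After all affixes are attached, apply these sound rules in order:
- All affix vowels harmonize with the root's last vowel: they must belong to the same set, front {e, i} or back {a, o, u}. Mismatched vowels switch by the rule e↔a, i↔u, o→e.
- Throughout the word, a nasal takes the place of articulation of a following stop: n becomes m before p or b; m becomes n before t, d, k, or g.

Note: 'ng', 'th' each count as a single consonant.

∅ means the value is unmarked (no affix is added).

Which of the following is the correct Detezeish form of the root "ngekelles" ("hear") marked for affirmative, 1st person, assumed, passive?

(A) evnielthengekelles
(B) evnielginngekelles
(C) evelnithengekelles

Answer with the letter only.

A

Attach person 1st person the- → thengekelles.
Attach voice passive al- → althengekelles.
Attach evidentiality assumed ni- → nialthengekelles.
Attach polarity affirmative ov- → ovnialthengekelles.
Apply vowel harmony: ovnialthengekelles → evnielthengekelles.
Nasal assimilation: no change.
So the correct form is evnielthengekelles, option (A).
(C) evelnithengekelles is wrong: it has the affixes in the wrong order.
(B) evnielginngekelles is wrong: it uses 2nd person instead of 1st person for person.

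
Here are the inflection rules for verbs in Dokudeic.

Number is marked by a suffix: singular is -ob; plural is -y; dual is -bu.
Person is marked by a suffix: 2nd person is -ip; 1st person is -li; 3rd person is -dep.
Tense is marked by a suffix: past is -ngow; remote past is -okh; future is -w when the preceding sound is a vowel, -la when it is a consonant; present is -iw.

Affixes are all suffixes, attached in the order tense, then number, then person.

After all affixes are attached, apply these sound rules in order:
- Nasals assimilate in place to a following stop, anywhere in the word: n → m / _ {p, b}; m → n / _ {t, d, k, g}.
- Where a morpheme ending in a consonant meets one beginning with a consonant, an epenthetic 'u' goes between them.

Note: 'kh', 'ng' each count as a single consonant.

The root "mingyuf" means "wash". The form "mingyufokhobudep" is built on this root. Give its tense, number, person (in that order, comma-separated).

Segment: mingyuf-okh-ob-dep.
tense: -okh → remote past.
number: -ob → singular.
person: -dep → 3rd person.

remote past, singular, 3rd person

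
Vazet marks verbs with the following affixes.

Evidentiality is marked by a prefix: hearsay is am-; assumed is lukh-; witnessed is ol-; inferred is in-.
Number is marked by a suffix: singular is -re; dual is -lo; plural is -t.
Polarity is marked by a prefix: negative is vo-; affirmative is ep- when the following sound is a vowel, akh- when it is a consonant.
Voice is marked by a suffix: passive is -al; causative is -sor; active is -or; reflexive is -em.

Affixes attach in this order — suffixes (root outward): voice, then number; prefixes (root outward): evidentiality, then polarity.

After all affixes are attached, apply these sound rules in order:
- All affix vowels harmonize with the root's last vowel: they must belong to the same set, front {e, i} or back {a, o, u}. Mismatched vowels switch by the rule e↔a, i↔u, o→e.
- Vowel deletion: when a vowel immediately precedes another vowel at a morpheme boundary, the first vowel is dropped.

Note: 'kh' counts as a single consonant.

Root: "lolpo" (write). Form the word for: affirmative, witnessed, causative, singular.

Attach voice causative -sor → lolposor.
Attach evidentiality witnessed ol- → ollolposor.
Attach number singular -re → ollolposorre.
Attach polarity affirmative ep- (before vowel 'o') → epollolposorre.
Apply vowel harmony: epollolposorre → apollolposorra.
Vowel deletion: no change.

apollolposorra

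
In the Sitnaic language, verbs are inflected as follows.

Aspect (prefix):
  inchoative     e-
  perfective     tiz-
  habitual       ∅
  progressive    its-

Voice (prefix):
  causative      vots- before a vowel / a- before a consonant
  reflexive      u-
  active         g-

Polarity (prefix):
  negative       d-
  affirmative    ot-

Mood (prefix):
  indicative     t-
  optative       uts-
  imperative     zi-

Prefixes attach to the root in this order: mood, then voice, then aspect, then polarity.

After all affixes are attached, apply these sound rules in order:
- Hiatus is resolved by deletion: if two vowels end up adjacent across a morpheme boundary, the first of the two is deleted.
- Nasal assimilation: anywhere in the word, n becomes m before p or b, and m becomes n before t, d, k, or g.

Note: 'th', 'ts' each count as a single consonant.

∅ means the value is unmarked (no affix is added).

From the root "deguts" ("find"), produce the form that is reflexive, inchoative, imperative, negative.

Attach mood imperative zi- → zideguts.
Attach voice reflexive u- → uzideguts.
Attach aspect inchoative e- → euzideguts.
Attach polarity negative d- → deuzideguts.
Apply vowel deletion: deuzideguts → duzideguts.
Nasal assimilation: no change.

duzideguts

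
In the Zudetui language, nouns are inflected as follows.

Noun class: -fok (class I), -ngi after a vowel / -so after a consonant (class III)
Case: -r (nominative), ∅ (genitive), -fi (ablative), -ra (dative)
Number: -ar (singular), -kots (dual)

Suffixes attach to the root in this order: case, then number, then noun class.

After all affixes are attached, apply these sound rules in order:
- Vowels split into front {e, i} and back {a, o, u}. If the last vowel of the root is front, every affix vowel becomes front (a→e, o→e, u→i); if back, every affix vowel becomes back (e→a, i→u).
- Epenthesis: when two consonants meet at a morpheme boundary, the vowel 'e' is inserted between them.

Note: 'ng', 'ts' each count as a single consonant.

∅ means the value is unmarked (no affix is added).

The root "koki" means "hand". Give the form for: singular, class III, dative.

Attach case dative -ra → kokira.
Attach number singular -ar → kokiraar.
Attach noun class class III -so (after consonant 'r') → kokiraarso.
Apply vowel harmony: kokiraarso → kokireerse.
Apply epenthesis: kokireerse → kokireerese.

kokireerese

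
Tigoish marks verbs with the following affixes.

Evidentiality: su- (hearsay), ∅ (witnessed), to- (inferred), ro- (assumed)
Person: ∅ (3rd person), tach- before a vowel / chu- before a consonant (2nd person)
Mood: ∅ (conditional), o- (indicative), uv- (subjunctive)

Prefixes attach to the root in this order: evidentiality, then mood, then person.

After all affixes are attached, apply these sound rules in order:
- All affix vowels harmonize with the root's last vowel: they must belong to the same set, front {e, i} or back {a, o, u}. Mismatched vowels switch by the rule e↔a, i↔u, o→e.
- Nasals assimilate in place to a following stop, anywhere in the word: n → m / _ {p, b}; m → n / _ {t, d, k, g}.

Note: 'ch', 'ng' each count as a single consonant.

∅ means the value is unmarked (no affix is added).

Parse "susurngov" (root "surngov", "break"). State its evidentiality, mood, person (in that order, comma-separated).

hearsay, conditional, 3rd person

Segment: su-surngov.
evidentiality: su- → hearsay.
mood: ∅ → conditional.
person: ∅ → 3rd person.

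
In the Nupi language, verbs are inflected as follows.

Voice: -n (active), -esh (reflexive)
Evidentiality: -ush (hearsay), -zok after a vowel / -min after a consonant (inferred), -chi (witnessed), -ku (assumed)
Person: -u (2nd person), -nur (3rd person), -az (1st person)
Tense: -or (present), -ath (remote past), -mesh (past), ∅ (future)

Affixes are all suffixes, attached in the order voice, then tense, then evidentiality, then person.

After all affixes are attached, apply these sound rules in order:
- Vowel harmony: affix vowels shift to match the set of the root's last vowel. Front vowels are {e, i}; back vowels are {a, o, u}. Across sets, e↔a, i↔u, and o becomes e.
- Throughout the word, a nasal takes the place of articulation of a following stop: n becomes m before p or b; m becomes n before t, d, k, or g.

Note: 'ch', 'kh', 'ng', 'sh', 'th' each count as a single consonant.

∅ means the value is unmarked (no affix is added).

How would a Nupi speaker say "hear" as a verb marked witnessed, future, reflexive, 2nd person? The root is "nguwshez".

Attach voice reflexive -esh → nguwshezesh.
tense = future: zero marking, form stays nguwshezesh.
Attach evidentiality witnessed -chi → nguwshezeshchi.
Attach person 2nd person -u → nguwshezeshchiu.
Apply vowel harmony: nguwshezeshchiu → nguwshezeshchii.
Nasal assimilation: no change.

nguwshezeshchii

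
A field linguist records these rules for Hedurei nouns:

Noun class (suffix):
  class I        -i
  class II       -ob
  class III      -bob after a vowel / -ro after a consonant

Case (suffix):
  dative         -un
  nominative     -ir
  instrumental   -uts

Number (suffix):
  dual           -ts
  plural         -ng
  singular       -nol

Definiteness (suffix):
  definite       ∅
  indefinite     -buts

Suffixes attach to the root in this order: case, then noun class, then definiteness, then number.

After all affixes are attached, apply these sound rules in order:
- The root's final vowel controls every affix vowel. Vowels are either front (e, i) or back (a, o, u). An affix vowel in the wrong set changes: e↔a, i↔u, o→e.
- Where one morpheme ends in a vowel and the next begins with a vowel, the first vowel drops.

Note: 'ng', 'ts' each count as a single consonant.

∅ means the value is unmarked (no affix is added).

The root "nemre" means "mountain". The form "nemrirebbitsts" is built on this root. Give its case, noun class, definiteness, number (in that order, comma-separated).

nominative, class II, indefinite, dual

Segment: nemre-ir-ob-buts-ts.
case: -ir → nominative.
noun class: -ob → class II.
definiteness: -buts → indefinite.
number: -ts → dual.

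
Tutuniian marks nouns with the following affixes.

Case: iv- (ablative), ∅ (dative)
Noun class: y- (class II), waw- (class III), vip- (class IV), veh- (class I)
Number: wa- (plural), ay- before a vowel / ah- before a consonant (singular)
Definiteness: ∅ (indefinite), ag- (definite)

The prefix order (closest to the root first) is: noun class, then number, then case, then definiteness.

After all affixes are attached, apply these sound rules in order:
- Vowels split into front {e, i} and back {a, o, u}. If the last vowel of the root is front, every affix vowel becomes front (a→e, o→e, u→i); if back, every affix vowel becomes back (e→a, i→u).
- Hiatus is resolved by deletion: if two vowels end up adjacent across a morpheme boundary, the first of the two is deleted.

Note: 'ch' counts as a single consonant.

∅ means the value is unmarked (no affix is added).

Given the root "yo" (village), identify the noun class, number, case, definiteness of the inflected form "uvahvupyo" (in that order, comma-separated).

class IV, singular, ablative, indefinite

Segment: iv-ah-vip-yo.
noun class: vip- → class IV.
number: ay/ah- → singular.
case: iv- → ablative.
definiteness: ∅ → indefinite.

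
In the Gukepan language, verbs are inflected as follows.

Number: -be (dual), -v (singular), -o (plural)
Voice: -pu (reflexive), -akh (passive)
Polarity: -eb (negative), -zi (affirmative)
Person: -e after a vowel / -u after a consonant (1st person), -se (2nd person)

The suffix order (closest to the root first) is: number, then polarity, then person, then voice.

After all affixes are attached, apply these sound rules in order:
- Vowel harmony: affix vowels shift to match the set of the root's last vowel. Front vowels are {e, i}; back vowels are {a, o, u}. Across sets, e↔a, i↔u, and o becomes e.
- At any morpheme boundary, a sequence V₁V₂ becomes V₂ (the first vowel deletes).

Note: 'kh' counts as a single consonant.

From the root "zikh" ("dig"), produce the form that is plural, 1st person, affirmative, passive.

zikhezekh

Attach number plural -o → zikho.
Attach polarity affirmative -zi → zikhozi.
Attach person 1st person -e (after vowel 'i') → zikhozie.
Attach voice passive -akh → zikhozieakh.
Apply vowel harmony: zikhozieakh → zikhezieekh.
Apply vowel deletion: zikhezieekh → zikhezekh.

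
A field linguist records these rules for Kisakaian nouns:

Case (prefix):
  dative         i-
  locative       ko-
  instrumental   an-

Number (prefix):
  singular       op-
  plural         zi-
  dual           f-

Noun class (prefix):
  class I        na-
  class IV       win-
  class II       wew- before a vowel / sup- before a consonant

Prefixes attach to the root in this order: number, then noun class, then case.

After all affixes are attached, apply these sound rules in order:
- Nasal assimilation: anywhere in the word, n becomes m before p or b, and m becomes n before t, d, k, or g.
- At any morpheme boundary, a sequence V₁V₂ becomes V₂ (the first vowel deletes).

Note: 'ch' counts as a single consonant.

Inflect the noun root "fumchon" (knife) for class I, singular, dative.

inopfumchon

Attach number singular op- → opfumchon.
Attach noun class class I na- → naopfumchon.
Attach case dative i- → inaopfumchon.
Nasal assimilation: no change.
Apply vowel deletion: inaopfumchon → inopfumchon.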